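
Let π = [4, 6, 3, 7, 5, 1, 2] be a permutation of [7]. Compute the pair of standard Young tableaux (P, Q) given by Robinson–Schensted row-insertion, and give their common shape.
P = [1, 2, 7] / [3, 5] / [4, 6];  Q = [1, 2, 4] / [3, 5] / [6, 7];  common shape = (3, 2, 2)

Row-insert the values π_1, π_2, … into P one at a time, bumping the leftmost entry strictly greater than the inserted value down to the next row. The recording tableau Q records, in position (i, j), the step at which that cell was added to P.
  Insert 4 (step 1): P = [4];  Q = [1]
  Insert 6 (step 2): P = [4, 6];  Q = [1, 2]
  Insert 3 (step 3): P = [3, 6] / [4];  Q = [1, 2] / [3]
  Insert 7 (step 4): P = [3, 6, 7] / [4];  Q = [1, 2, 4] / [3]
  Insert 5 (step 5): P = [3, 5, 7] / [4, 6];  Q = [1, 2, 4] / [3, 5]
  Insert 1 (step 6): P = [1, 5, 7] / [3, 6] / [4];  Q = [1, 2, 4] / [3, 5] / [6]
  Insert 2 (step 7): P = [1, 2, 7] / [3, 5] / [4, 6];  Q = [1, 2, 4] / [3, 5] / [6, 7]
Final shape: (3, 2, 2).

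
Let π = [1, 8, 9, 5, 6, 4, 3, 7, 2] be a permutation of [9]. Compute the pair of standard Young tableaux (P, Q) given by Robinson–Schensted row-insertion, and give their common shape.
P = [1, 2, 6, 7] / [3, 9] / [4] / [5] / [8];  Q = [1, 2, 3, 8] / [4, 5] / [6] / [7] / [9];  common shape = (4, 2, 1, 1, 1)

Row-insert the values π_1, π_2, … into P one at a time, bumping the leftmost entry strictly greater than the inserted value down to the next row. The recording tableau Q records, in position (i, j), the step at which that cell was added to P.
  Insert 1 (step 1): P = [1];  Q = [1]
  Insert 8 (step 2): P = [1, 8];  Q = [1, 2]
  Insert 9 (step 3): P = [1, 8, 9];  Q = [1, 2, 3]
  Insert 5 (step 4): P = [1, 5, 9] / [8];  Q = [1, 2, 3] / [4]
  Insert 6 (step 5): P = [1, 5, 6] / [8, 9];  Q = [1, 2, 3] / [4, 5]
  Insert 4 (step 6): P = [1, 4, 6] / [5, 9] / [8];  Q = [1, 2, 3] / [4, 5] / [6]
  Insert 3 (step 7): P = [1, 3, 6] / [4, 9] / [5] / [8];  Q = [1, 2, 3] / [4, 5] / [6] / [7]
  Insert 7 (step 8): P = [1, 3, 6, 7] / [4, 9] / [5] / [8];  Q = [1, 2, 3, 8] / [4, 5] / [6] / [7]
  Insert 2 (step 9): P = [1, 2, 6, 7] / [3, 9] / [4] / [5] / [8];  Q = [1, 2, 3, 8] / [4, 5] / [6] / [7] / [9]
Final shape: (4, 2, 1, 1, 1).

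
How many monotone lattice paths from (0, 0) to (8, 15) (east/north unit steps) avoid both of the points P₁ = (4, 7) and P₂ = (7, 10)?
Number of paths = 249876

Inclusion–exclusion. Total paths: C(23, 8) = 490314. Through P₁: C(11, 4)·C(12, 4) = 163350. Through P₂: C(17, 7)·C(6, 1) = 116688. Since P₁ is strictly southwest of P₂, a monotone path through both must visit P₁ then P₂; paths through both = C(11, 4)·C(6, 3)·C(6, 1) = 39600. Avoid both = 490314 − 163350 − 116688 + 39600 = 249876.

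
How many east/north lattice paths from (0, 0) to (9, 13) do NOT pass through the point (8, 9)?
Number of paths = 375870

Total paths from (0, 0) to (9, 13): C(22, 9) = 497420. Paths through (8, 9): (paths (0, 0) → (8, 9)) × (paths (8, 9) → (9, 13)) = C(17, 8) · C(5, 1) = 24310 · 5 = 121550. Avoidance count = 497420 − 121550 = 375870.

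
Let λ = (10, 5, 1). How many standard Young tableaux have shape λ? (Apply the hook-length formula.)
# SYT of shape (10, 5, 1) = 20020

Hook-length formula: f^λ = n! / Π hook(c), product over all cells c of the Young diagram. For λ = (10, 5, 1), n = 16 boxes. Hook lengths by row (left-to-right, top-to-bottom): [12, 10, 9, 8, 7, 5, 4, 3, 2, 1]; [6, 4, 3, 2, 1]; [1]. Product of hooks = 1045094400. So f^λ = 16! / 1045094400 = 20922789888000 / 1045094400 = 20020.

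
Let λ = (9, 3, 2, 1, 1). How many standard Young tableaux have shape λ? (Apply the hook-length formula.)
# SYT of shape (9, 3, 2, 1, 1) = 194040

Hook-length formula: f^λ = n! / Π hook(c), product over all cells c of the Young diagram. For λ = (9, 3, 2, 1, 1), n = 16 boxes. Hook lengths by row (left-to-right, top-to-bottom): [13, 10, 8, 6, 5, 4, 3, 2, 1]; [6, 3, 1]; [4, 1]; [2]; [1]. Product of hooks = 107827200. So f^λ = 16! / 107827200 = 20922789888000 / 107827200 = 194040.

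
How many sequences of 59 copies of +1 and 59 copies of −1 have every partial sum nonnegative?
C_59 = 405944995127576985730643443367112

These ballot sequences are counted by the Catalan number C_n = (1/(n + 1)) · C(2n, n). For n = 59: C_59 = (1/60) · C(118, 59) = 24356699707654619143838606602026720/60 = 405944995127576985730643443367112.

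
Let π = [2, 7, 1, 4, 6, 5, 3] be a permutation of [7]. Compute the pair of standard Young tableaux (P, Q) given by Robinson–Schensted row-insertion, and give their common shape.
P = [1, 3, 5] / [2, 4] / [6] / [7];  Q = [1, 2, 5] / [3, 4] / [6] / [7];  common shape = (3, 2, 1, 1)

Row-insert the values π_1, π_2, … into P one at a time, bumping the leftmost entry strictly greater than the inserted value down to the next row. The recording tableau Q records, in position (i, j), the step at which that cell was added to P.
  Insert 2 (step 1): P = [2];  Q = [1]
  Insert 7 (step 2): P = [2, 7];  Q = [1, 2]
  Insert 1 (step 3): P = [1, 7] / [2];  Q = [1, 2] / [3]
  Insert 4 (step 4): P = [1, 4] / [2, 7];  Q = [1, 2] / [3, 4]
  Insert 6 (step 5): P = [1, 4, 6] / [2, 7];  Q = [1, 2, 5] / [3, 4]
  Insert 5 (step 6): P = [1, 4, 5] / [2, 6] / [7];  Q = [1, 2, 5] / [3, 4] / [6]
  Insert 3 (step 7): P = [1, 3, 5] / [2, 4] / [6] / [7];  Q = [1, 2, 5] / [3, 4] / [6] / [7]
Final shape: (3, 2, 1, 1).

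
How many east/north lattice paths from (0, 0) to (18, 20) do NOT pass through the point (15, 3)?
Number of paths = 33577070370

Total paths from (0, 0) to (18, 20): C(38, 18) = 33578000610. Paths through (15, 3): (paths (0, 0) → (15, 3)) × (paths (15, 3) → (18, 20)) = C(18, 15) · C(20, 3) = 816 · 1140 = 930240. Avoidance count = 33578000610 − 930240 = 33577070370.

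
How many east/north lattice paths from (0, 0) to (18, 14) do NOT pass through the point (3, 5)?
Number of paths = 398215376

Total paths from (0, 0) to (18, 14): C(32, 18) = 471435600. Paths through (3, 5): (paths (0, 0) → (3, 5)) × (paths (3, 5) → (18, 14)) = C(8, 3) · C(24, 15) = 56 · 1307504 = 73220224. Avoidance count = 471435600 − 73220224 = 398215376.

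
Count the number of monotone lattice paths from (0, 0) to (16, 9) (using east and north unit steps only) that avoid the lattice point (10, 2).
Number of paths = 1929719

Total paths from (0, 0) to (16, 9): C(25, 16) = 2042975. Paths through (10, 2): (paths (0, 0) → (10, 2)) × (paths (10, 2) → (16, 9)) = C(12, 10) · C(13, 6) = 66 · 1716 = 113256. Avoidance count = 2042975 − 113256 = 1929719.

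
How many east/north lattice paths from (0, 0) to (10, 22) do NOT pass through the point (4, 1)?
Number of paths = 63032190

Total paths from (0, 0) to (10, 22): C(32, 10) = 64512240. Paths through (4, 1): (paths (0, 0) → (4, 1)) × (paths (4, 1) → (10, 22)) = C(5, 4) · C(27, 6) = 5 · 296010 = 1480050. Avoidance count = 64512240 − 1480050 = 63032190.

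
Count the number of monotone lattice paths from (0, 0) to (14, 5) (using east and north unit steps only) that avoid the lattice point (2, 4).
Number of paths = 11433

Total paths from (0, 0) to (14, 5): C(19, 14) = 11628. Paths through (2, 4): (paths (0, 0) → (2, 4)) × (paths (2, 4) → (14, 5)) = C(6, 2) · C(13, 12) = 15 · 13 = 195. Avoidance count = 11628 − 195 = 11433.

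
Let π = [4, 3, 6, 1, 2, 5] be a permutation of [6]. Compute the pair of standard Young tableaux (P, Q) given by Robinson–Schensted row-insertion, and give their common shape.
P = [1, 2, 5] / [3, 6] / [4];  Q = [1, 3, 6] / [2, 5] / [4];  common shape = (3, 2, 1)

Row-insert the values π_1, π_2, … into P one at a time, bumping the leftmost entry strictly greater than the inserted value down to the next row. The recording tableau Q records, in position (i, j), the step at which that cell was added to P.
  Insert 4 (step 1): P = [4];  Q = [1]
  Insert 3 (step 2): P = [3] / [4];  Q = [1] / [2]
  Insert 6 (step 3): P = [3, 6] / [4];  Q = [1, 3] / [2]
  Insert 1 (step 4): P = [1, 6] / [3] / [4];  Q = [1, 3] / [2] / [4]
  Insert 2 (step 5): P = [1, 2] / [3, 6] / [4];  Q = [1, 3] / [2, 5] / [4]
  Insert 5 (step 6): P = [1, 2, 5] / [3, 6] / [4];  Q = [1, 3, 6] / [2, 5] / [4]
Final shape: (3, 2, 1).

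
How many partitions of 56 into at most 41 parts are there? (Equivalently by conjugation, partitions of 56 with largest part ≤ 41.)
p(56, parts ≤ 41) = 526315

Use the recurrence p(n, m) = p(n, m−1) + p(n−m, m): either the largest part is < m (count p(n, m−1)) or the largest part is exactly m (remove one copy of m, count p(n−m, m)). With p(0, ·) = 1 this gives p(56, parts ≤ 41) = 526315. (By conjugating Young diagrams, this also counts partitions of 56 into at most 41 parts.)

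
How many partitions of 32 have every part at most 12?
p(32, parts ≤ 12) = 6290

Use the recurrence p(n, m) = p(n, m−1) + p(n−m, m): either the largest part is < m (count p(n, m−1)) or the largest part is exactly m (remove one copy of m, count p(n−m, m)). With p(0, ·) = 1 this gives p(32, parts ≤ 12) = 6290. (By conjugating Young diagrams, this also counts partitions of 32 into at most 12 parts.)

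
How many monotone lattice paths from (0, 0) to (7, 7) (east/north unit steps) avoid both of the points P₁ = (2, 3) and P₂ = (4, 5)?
Number of paths = 1512

Inclusion–exclusion. Total paths: C(14, 7) = 3432. Through P₁: C(5, 2)·C(9, 5) = 1260. Through P₂: C(9, 4)·C(5, 3) = 1260. Since P₁ is strictly southwest of P₂, a monotone path through both must visit P₁ then P₂; paths through both = C(5, 2)·C(4, 2)·C(5, 3) = 600. Avoid both = 3432 − 1260 − 1260 + 600 = 1512.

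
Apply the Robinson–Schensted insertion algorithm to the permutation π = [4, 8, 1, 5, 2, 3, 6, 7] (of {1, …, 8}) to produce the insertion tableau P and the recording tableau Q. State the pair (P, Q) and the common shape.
P = [1, 2, 3, 6, 7] / [4, 5] / [8];  Q = [1, 2, 6, 7, 8] / [3, 4] / [5];  common shape = (5, 2, 1)

Row-insert the values π_1, π_2, … into P one at a time, bumping the leftmost entry strictly greater than the inserted value down to the next row. The recording tableau Q records, in position (i, j), the step at which that cell was added to P.
  Insert 4 (step 1): P = [4];  Q = [1]
  Insert 8 (step 2): P = [4, 8];  Q = [1, 2]
  Insert 1 (step 3): P = [1, 8] / [4];  Q = [1, 2] / [3]
  Insert 5 (step 4): P = [1, 5] / [4, 8];  Q = [1, 2] / [3, 4]
  Insert 2 (step 5): P = [1, 2] / [4, 5] / [8];  Q = [1, 2] / [3, 4] / [5]
  Insert 3 (step 6): P = [1, 2, 3] / [4, 5] / [8];  Q = [1, 2, 6] / [3, 4] / [5]
  Insert 6 (step 7): P = [1, 2, 3, 6] / [4, 5] / [8];  Q = [1, 2, 6, 7] / [3, 4] / [5]
  Insert 7 (step 8): P = [1, 2, 3, 6, 7] / [4, 5] / [8];  Q = [1, 2, 6, 7, 8] / [3, 4] / [5]
Final shape: (5, 2, 1).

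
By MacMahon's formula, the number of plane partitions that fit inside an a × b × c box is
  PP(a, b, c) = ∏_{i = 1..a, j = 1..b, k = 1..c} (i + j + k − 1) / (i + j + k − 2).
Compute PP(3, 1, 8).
PP(3, 1, 8) = 165

Evaluate the triple product over i = 1..3, j = 1..1, k = 1..8. The factors are (2/1) · (3/2) · (4/3) · (5/4) · (6/5) · (7/6) · (8/7) · (9/8) · … (24 factors total). The numerators and denominators telescope so the product is an integer; carrying out the multiplication exactly gives PP(3, 1, 8) = 165.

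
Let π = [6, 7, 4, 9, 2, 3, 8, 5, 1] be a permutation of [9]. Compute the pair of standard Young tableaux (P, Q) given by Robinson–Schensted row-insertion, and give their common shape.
P = [1, 3, 5] / [2, 7, 8] / [4, 9] / [6];  Q = [1, 2, 4] / [3, 6, 7] / [5, 8] / [9];  common shape = (3, 3, 2, 1)

Row-insert the values π_1, π_2, … into P one at a time, bumping the leftmost entry strictly greater than the inserted value down to the next row. The recording tableau Q records, in position (i, j), the step at which that cell was added to P.
  Insert 6 (step 1): P = [6];  Q = [1]
  Insert 7 (step 2): P = [6, 7];  Q = [1, 2]
  Insert 4 (step 3): P = [4, 7] / [6];  Q = [1, 2] / [3]
  Insert 9 (step 4): P = [4, 7, 9] / [6];  Q = [1, 2, 4] / [3]
  Insert 2 (step 5): P = [2, 7, 9] / [4] / [6];  Q = [1, 2, 4] / [3] / [5]
  Insert 3 (step 6): P = [2, 3, 9] / [4, 7] / [6];  Q = [1, 2, 4] / [3, 6] / [5]
  Insert 8 (step 7): P = [2, 3, 8] / [4, 7, 9] / [6];  Q = [1, 2, 4] / [3, 6, 7] / [5]
  Insert 5 (step 8): P = [2, 3, 5] / [4, 7, 8] / [6, 9];  Q = [1, 2, 4] / [3, 6, 7] / [5, 8]
  Insert 1 (step 9): P = [1, 3, 5] / [2, 7, 8] / [4, 9] / [6];  Q = [1, 2, 4] / [3, 6, 7] / [5, 8] / [9]
Final shape: (3, 3, 2, 1).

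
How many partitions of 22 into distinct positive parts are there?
q(22) = 89

A partition into distinct parts is a strictly decreasing sequence summing to n. The recurrence d(n, m) = d(n, m−1) + d(n−m, m−1) (use part m at most once) with q(n) = d(n, n) gives q(22) = 89. (Euler's theorem: # distinct-part partitions = # odd-part partitions.)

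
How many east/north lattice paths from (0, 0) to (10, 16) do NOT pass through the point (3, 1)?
Number of paths = 4629559

Total paths from (0, 0) to (10, 16): C(26, 10) = 5311735. Paths through (3, 1): (paths (0, 0) → (3, 1)) × (paths (3, 1) → (10, 16)) = C(4, 3) · C(22, 7) = 4 · 170544 = 682176. Avoidance count = 5311735 − 682176 = 4629559.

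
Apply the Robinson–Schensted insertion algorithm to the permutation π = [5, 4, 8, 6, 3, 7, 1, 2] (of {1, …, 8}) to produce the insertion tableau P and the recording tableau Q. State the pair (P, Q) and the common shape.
P = [1, 2, 7] / [3, 6] / [4, 8] / [5];  Q = [1, 3, 6] / [2, 4] / [5, 8] / [7];  common shape = (3, 2, 2, 1)

Row-insert the values π_1, π_2, … into P one at a time, bumping the leftmost entry strictly greater than the inserted value down to the next row. The recording tableau Q records, in position (i, j), the step at which that cell was added to P.
  Insert 5 (step 1): P = [5];  Q = [1]
  Insert 4 (step 2): P = [4] / [5];  Q = [1] / [2]
  Insert 8 (step 3): P = [4, 8] / [5];  Q = [1, 3] / [2]
  Insert 6 (step 4): P = [4, 6] / [5, 8];  Q = [1, 3] / [2, 4]
  Insert 3 (step 5): P = [3, 6] / [4, 8] / [5];  Q = [1, 3] / [2, 4] / [5]
  Insert 7 (step 6): P = [3, 6, 7] / [4, 8] / [5];  Q = [1, 3, 6] / [2, 4] / [5]
  Insert 1 (step 7): P = [1, 6, 7] / [3, 8] / [4] / [5];  Q = [1, 3, 6] / [2, 4] / [5] / [7]
  Insert 2 (step 8): P = [1, 2, 7] / [3, 6] / [4, 8] / [5];  Q = [1, 3, 6] / [2, 4] / [5, 8] / [7]
Final shape: (3, 2, 2, 1).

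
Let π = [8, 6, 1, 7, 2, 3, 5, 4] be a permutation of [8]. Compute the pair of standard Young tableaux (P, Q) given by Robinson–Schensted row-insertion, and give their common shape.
P = [1, 2, 3, 4] / [5, 7] / [6] / [8];  Q = [1, 4, 6, 7] / [2, 5] / [3] / [8];  common shape = (4, 2, 1, 1)

Row-insert the values π_1, π_2, … into P one at a time, bumping the leftmost entry strictly greater than the inserted value down to the next row. The recording tableau Q records, in position (i, j), the step at which that cell was added to P.
  Insert 8 (step 1): P = [8];  Q = [1]
  Insert 6 (step 2): P = [6] / [8];  Q = [1] / [2]
  Insert 1 (step 3): P = [1] / [6] / [8];  Q = [1] / [2] / [3]
  Insert 7 (step 4): P = [1, 7] / [6] / [8];  Q = [1, 4] / [2] / [3]
  Insert 2 (step 5): P = [1, 2] / [6, 7] / [8];  Q = [1, 4] / [2, 5] / [3]
  Insert 3 (step 6): P = [1, 2, 3] / [6, 7] / [8];  Q = [1, 4, 6] / [2, 5] / [3]
  Insert 5 (step 7): P = [1, 2, 3, 5] / [6, 7] / [8];  Q = [1, 4, 6, 7] / [2, 5] / [3]
  Insert 4 (step 8): P = [1, 2, 3, 4] / [5, 7] / [6] / [8];  Q = [1, 4, 6, 7] / [2, 5] / [3] / [8]
Final shape: (4, 2, 1, 1).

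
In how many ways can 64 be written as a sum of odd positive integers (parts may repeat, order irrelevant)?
p_odd(64) = 16444

Enumerate partitions using only odd parts via the recurrence o(n, m) = o(n, m−2) + o(n−m, m) over odd m, starting from the largest odd part ≤ n. This gives p_odd(64) = 16444. (Euler's theorem: equals the count of distinct-part partitions.)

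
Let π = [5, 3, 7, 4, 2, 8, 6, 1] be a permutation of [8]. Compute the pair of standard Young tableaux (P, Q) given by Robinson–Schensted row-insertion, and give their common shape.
P = [1, 4, 6] / [2, 7, 8] / [3] / [5];  Q = [1, 3, 6] / [2, 4, 7] / [5] / [8];  common shape = (3, 3, 1, 1)

Row-insert the values π_1, π_2, … into P one at a time, bumping the leftmost entry strictly greater than the inserted value down to the next row. The recording tableau Q records, in position (i, j), the step at which that cell was added to P.
  Insert 5 (step 1): P = [5];  Q = [1]
  Insert 3 (step 2): P = [3] / [5];  Q = [1] / [2]
  Insert 7 (step 3): P = [3, 7] / [5];  Q = [1, 3] / [2]
  Insert 4 (step 4): P = [3, 4] / [5, 7];  Q = [1, 3] / [2, 4]
  Insert 2 (step 5): P = [2, 4] / [3, 7] / [5];  Q = [1, 3] / [2, 4] / [5]
  Insert 8 (step 6): P = [2, 4, 8] / [3, 7] / [5];  Q = [1, 3, 6] / [2, 4] / [5]
  Insert 6 (step 7): P = [2, 4, 6] / [3, 7, 8] / [5];  Q = [1, 3, 6] / [2, 4, 7] / [5]
  Insert 1 (step 8): P = [1, 4, 6] / [2, 7, 8] / [3] / [5];  Q = [1, 3, 6] / [2, 4, 7] / [5] / [8]
Final shape: (3, 3, 1, 1).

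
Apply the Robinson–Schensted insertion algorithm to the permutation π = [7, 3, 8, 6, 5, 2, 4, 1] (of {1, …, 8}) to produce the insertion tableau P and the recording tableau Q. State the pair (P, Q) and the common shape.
P = [1, 4] / [2, 5] / [3, 8] / [6] / [7];  Q = [1, 3] / [2, 4] / [5, 7] / [6] / [8];  common shape = (2, 2, 2, 1, 1)

Row-insert the values π_1, π_2, … into P one at a time, bumping the leftmost entry strictly greater than the inserted value down to the next row. The recording tableau Q records, in position (i, j), the step at which that cell was added to P.
  Insert 7 (step 1): P = [7];  Q = [1]
  Insert 3 (step 2): P = [3] / [7];  Q = [1] / [2]
  Insert 8 (step 3): P = [3, 8] / [7];  Q = [1, 3] / [2]
  Insert 6 (step 4): P = [3, 6] / [7, 8];  Q = [1, 3] / [2, 4]
  Insert 5 (step 5): P = [3, 5] / [6, 8] / [7];  Q = [1, 3] / [2, 4] / [5]
  Insert 2 (step 6): P = [2, 5] / [3, 8] / [6] / [7];  Q = [1, 3] / [2, 4] / [5] / [6]
  Insert 4 (step 7): P = [2, 4] / [3, 5] / [6, 8] / [7];  Q = [1, 3] / [2, 4] / [5, 7] / [6]
  Insert 1 (step 8): P = [1, 4] / [2, 5] / [3, 8] / [6] / [7];  Q = [1, 3] / [2, 4] / [5, 7] / [6] / [8]
Final shape: (2, 2, 2, 1, 1).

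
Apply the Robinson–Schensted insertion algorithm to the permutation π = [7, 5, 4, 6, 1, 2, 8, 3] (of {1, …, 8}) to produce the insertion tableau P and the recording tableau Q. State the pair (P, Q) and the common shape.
P = [1, 2, 3] / [4, 6, 8] / [5] / [7];  Q = [1, 4, 7] / [2, 6, 8] / [3] / [5];  common shape = (3, 3, 1, 1)

Row-insert the values π_1, π_2, … into P one at a time, bumping the leftmost entry strictly greater than the inserted value down to the next row. The recording tableau Q records, in position (i, j), the step at which that cell was added to P.
  Insert 7 (step 1): P = [7];  Q = [1]
  Insert 5 (step 2): P = [5] / [7];  Q = [1] / [2]
  Insert 4 (step 3): P = [4] / [5] / [7];  Q = [1] / [2] / [3]
  Insert 6 (step 4): P = [4, 6] / [5] / [7];  Q = [1, 4] / [2] / [3]
  Insert 1 (step 5): P = [1, 6] / [4] / [5] / [7];  Q = [1, 4] / [2] / [3] / [5]
  Insert 2 (step 6): P = [1, 2] / [4, 6] / [5] / [7];  Q = [1, 4] / [2, 6] / [3] / [5]
  Insert 8 (step 7): P = [1, 2, 8] / [4, 6] / [5] / [7];  Q = [1, 4, 7] / [2, 6] / [3] / [5]
  Insert 3 (step 8): P = [1, 2, 3] / [4, 6, 8] / [5] / [7];  Q = [1, 4, 7] / [2, 6, 8] / [3] / [5]
Final shape: (3, 3, 1, 1).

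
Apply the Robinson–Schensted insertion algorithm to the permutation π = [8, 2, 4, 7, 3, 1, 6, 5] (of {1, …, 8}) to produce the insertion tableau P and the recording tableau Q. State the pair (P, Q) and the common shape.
P = [1, 3, 5] / [2, 6] / [4, 7] / [8];  Q = [1, 3, 4] / [2, 7] / [5, 8] / [6];  common shape = (3, 2, 2, 1)

Row-insert the values π_1, π_2, … into P one at a time, bumping the leftmost entry strictly greater than the inserted value down to the next row. The recording tableau Q records, in position (i, j), the step at which that cell was added to P.
  Insert 8 (step 1): P = [8];  Q = [1]
  Insert 2 (step 2): P = [2] / [8];  Q = [1] / [2]
  Insert 4 (step 3): P = [2, 4] / [8];  Q = [1, 3] / [2]
  Insert 7 (step 4): P = [2, 4, 7] / [8];  Q = [1, 3, 4] / [2]
  Insert 3 (step 5): P = [2, 3, 7] / [4] / [8];  Q = [1, 3, 4] / [2] / [5]
  Insert 1 (step 6): P = [1, 3, 7] / [2] / [4] / [8];  Q = [1, 3, 4] / [2] / [5] / [6]
  Insert 6 (step 7): P = [1, 3, 6] / [2, 7] / [4] / [8];  Q = [1, 3, 4] / [2, 7] / [5] / [6]
  Insert 5 (step 8): P = [1, 3, 5] / [2, 6] / [4, 7] / [8];  Q = [1, 3, 4] / [2, 7] / [5, 8] / [6]
Final shape: (3, 2, 2, 1).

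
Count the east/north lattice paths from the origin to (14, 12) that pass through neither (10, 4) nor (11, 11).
Number of paths = 6372509

Inclusion–exclusion. Total paths: C(26, 14) = 9657700. Through P₁: C(14, 10)·C(12, 4) = 495495. Through P₂: C(22, 11)·C(4, 3) = 2821728. Since P₁ is strictly southwest of P₂, a monotone path through both must visit P₁ then P₂; paths through both = C(14, 10)·C(8, 1)·C(4, 3) = 32032. Avoid both = 9657700 − 495495 − 2821728 + 32032 = 6372509.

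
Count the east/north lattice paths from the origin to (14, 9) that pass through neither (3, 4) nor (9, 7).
Number of paths = 485810

Inclusion–exclusion. Total paths: C(23, 14) = 817190. Through P₁: C(7, 3)·C(16, 11) = 152880. Through P₂: C(16, 9)·C(7, 5) = 240240. Since P₁ is strictly southwest of P₂, a monotone path through both must visit P₁ then P₂; paths through both = C(7, 3)·C(9, 6)·C(7, 5) = 61740. Avoid both = 817190 − 152880 − 240240 + 61740 = 485810.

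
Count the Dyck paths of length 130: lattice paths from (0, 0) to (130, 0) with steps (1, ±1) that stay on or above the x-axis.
C_65 = 1440418573150919668872489894243865350

These Dyck paths are counted by the Catalan number C_n = (1/(n + 1)) · C(2n, n). For n = 65: C_65 = (1/66) · C(130, 65) = 95067625827960698145584333020095113100/66 = 1440418573150919668872489894243865350.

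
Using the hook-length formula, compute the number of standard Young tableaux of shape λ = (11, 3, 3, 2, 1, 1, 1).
# SYT of shape (11, 3, 3, 2, 1, 1, 1) = 284407200

Hook-length formula: f^λ = n! / Π hook(c), product over all cells c of the Young diagram. For λ = (11, 3, 3, 2, 1, 1, 1), n = 22 boxes. Hook lengths by row (left-to-right, top-to-bottom): [17, 13, 11, 8, 7, 6, 5, 4, 3, 2, 1]; [8, 4, 2]; [7, 3, 1]; [5, 1]; [3]; [2]; [1]. Product of hooks = 3952082534400. So f^λ = 22! / 3952082534400 = 1124000727777607680000 / 3952082534400 = 284407200.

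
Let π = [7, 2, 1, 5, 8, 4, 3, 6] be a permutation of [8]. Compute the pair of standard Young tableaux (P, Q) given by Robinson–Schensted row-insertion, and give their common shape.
P = [1, 3, 6] / [2, 4, 8] / [5] / [7];  Q = [1, 4, 5] / [2, 6, 8] / [3] / [7];  common shape = (3, 3, 1, 1)

Row-insert the values π_1, π_2, … into P one at a time, bumping the leftmost entry strictly greater than the inserted value down to the next row. The recording tableau Q records, in position (i, j), the step at which that cell was added to P.
  Insert 7 (step 1): P = [7];  Q = [1]
  Insert 2 (step 2): P = [2] / [7];  Q = [1] / [2]
  Insert 1 (step 3): P = [1] / [2] / [7];  Q = [1] / [2] / [3]
  Insert 5 (step 4): P = [1, 5] / [2] / [7];  Q = [1, 4] / [2] / [3]
  Insert 8 (step 5): P = [1, 5, 8] / [2] / [7];  Q = [1, 4, 5] / [2] / [3]
  Insert 4 (step 6): P = [1, 4, 8] / [2, 5] / [7];  Q = [1, 4, 5] / [2, 6] / [3]
  Insert 3 (step 7): P = [1, 3, 8] / [2, 4] / [5] / [7];  Q = [1, 4, 5] / [2, 6] / [3] / [7]
  Insert 6 (step 8): P = [1, 3, 6] / [2, 4, 8] / [5] / [7];  Q = [1, 4, 5] / [2, 6, 8] / [3] / [7]
Final shape: (3, 3, 1, 1).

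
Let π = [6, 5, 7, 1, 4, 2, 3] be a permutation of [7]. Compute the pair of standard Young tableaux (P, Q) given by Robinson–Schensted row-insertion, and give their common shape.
P = [1, 2, 3] / [4, 7] / [5] / [6];  Q = [1, 3, 7] / [2, 5] / [4] / [6];  common shape = (3, 2, 1, 1)

Row-insert the values π_1, π_2, … into P one at a time, bumping the leftmost entry strictly greater than the inserted value down to the next row. The recording tableau Q records, in position (i, j), the step at which that cell was added to P.
  Insert 6 (step 1): P = [6];  Q = [1]
  Insert 5 (step 2): P = [5] / [6];  Q = [1] / [2]
  Insert 7 (step 3): P = [5, 7] / [6];  Q = [1, 3] / [2]
  Insert 1 (step 4): P = [1, 7] / [5] / [6];  Q = [1, 3] / [2] / [4]
  Insert 4 (step 5): P = [1, 4] / [5, 7] / [6];  Q = [1, 3] / [2, 5] / [4]
  Insert 2 (step 6): P = [1, 2] / [4, 7] / [5] / [6];  Q = [1, 3] / [2, 5] / [4] / [6]
  Insert 3 (step 7): P = [1, 2, 3] / [4, 7] / [5] / [6];  Q = [1, 3, 7] / [2, 5] / [4] / [6]
Final shape: (3, 2, 1, 1).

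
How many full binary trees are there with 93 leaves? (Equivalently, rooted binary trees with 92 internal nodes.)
C_92 = 15487357822491889407128326963778343232013931127835600

These full binary trees are counted by the Catalan number C_n = (1/(n + 1)) · C(2n, n). For n = 92: C_92 = (1/93) · C(184, 92) = 1440324277491745714862934407631385920577295594888710800/93 = 15487357822491889407128326963778343232013931127835600.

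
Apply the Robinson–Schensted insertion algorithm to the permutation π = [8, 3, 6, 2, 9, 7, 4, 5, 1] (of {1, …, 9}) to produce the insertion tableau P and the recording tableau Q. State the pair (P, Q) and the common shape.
P = [1, 4, 5] / [2, 6, 7] / [3, 9] / [8];  Q = [1, 3, 5] / [2, 6, 8] / [4, 7] / [9];  common shape = (3, 3, 2, 1)

Row-insert the values π_1, π_2, … into P one at a time, bumping the leftmost entry strictly greater than the inserted value down to the next row. The recording tableau Q records, in position (i, j), the step at which that cell was added to P.
  Insert 8 (step 1): P = [8];  Q = [1]
  Insert 3 (step 2): P = [3] / [8];  Q = [1] / [2]
  Insert 6 (step 3): P = [3, 6] / [8];  Q = [1, 3] / [2]
  Insert 2 (step 4): P = [2, 6] / [3] / [8];  Q = [1, 3] / [2] / [4]
  Insert 9 (step 5): P = [2, 6, 9] / [3] / [8];  Q = [1, 3, 5] / [2] / [4]
  Insert 7 (step 6): P = [2, 6, 7] / [3, 9] / [8];  Q = [1, 3, 5] / [2, 6] / [4]
  Insert 4 (step 7): P = [2, 4, 7] / [3, 6] / [8, 9];  Q = [1, 3, 5] / [2, 6] / [4, 7]
  Insert 5 (step 8): P = [2, 4, 5] / [3, 6, 7] / [8, 9];  Q = [1, 3, 5] / [2, 6, 8] / [4, 7]
  Insert 1 (step 9): P = [1, 4, 5] / [2, 6, 7] / [3, 9] / [8];  Q = [1, 3, 5] / [2, 6, 8] / [4, 7] / [9]
Final shape: (3, 3, 2, 1).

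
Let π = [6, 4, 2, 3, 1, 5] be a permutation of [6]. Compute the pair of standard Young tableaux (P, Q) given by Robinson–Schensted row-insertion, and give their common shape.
P = [1, 3, 5] / [2] / [4] / [6];  Q = [1, 4, 6] / [2] / [3] / [5];  common shape = (3, 1, 1, 1)

Row-insert the values π_1, π_2, … into P one at a time, bumping the leftmost entry strictly greater than the inserted value down to the next row. The recording tableau Q records, in position (i, j), the step at which that cell was added to P.
  Insert 6 (step 1): P = [6];  Q = [1]
  Insert 4 (step 2): P = [4] / [6];  Q = [1] / [2]
  Insert 2 (step 3): P = [2] / [4] / [6];  Q = [1] / [2] / [3]
  Insert 3 (step 4): P = [2, 3] / [4] / [6];  Q = [1, 4] / [2] / [3]
  Insert 1 (step 5): P = [1, 3] / [2] / [4] / [6];  Q = [1, 4] / [2] / [3] / [5]
  Insert 5 (step 6): P = [1, 3, 5] / [2] / [4] / [6];  Q = [1, 4, 6] / [2] / [3] / [5]
Final shape: (3, 1, 1, 1).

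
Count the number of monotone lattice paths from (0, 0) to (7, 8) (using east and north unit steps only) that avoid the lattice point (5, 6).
Number of paths = 3663

Total paths from (0, 0) to (7, 8): C(15, 7) = 6435. Paths through (5, 6): (paths (0, 0) → (5, 6)) × (paths (5, 6) → (7, 8)) = C(11, 5) · C(4, 2) = 462 · 6 = 2772. Avoidance count = 6435 − 2772 = 3663.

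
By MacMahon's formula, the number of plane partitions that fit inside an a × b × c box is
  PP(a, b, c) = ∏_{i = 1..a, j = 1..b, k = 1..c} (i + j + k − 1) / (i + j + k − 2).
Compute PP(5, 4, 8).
PP(5, 4, 8) = 4789851066

Evaluate the triple product over i = 1..5, j = 1..4, k = 1..8. The factors are (2/1) · (3/2) · (4/3) · (5/4) · (6/5) · (7/6) · (8/7) · (9/8) · … (160 factors total). The numerators and denominators telescope so the product is an integer; carrying out the multiplication exactly gives PP(5, 4, 8) = 4789851066.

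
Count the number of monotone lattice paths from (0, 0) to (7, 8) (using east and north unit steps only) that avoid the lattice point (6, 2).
Number of paths = 6239

Total paths from (0, 0) to (7, 8): C(15, 7) = 6435. Paths through (6, 2): (paths (0, 0) → (6, 2)) × (paths (6, 2) → (7, 8)) = C(8, 6) · C(7, 1) = 28 · 7 = 196. Avoidance count = 6435 − 196 = 6239.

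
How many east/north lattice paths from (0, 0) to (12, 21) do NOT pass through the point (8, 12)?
Number of paths = 264748770

Total paths from (0, 0) to (12, 21): C(33, 12) = 354817320. Paths through (8, 12): (paths (0, 0) → (8, 12)) × (paths (8, 12) → (12, 21)) = C(20, 8) · C(13, 4) = 125970 · 715 = 90068550. Avoidance count = 354817320 − 90068550 = 264748770.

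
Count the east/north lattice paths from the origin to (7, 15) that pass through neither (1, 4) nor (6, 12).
Number of paths = 60148

Inclusion–exclusion. Total paths: C(22, 7) = 170544. Through P₁: C(5, 1)·C(17, 6) = 61880. Through P₂: C(18, 6)·C(4, 1) = 74256. Since P₁ is strictly southwest of P₂, a monotone path through both must visit P₁ then P₂; paths through both = C(5, 1)·C(13, 5)·C(4, 1) = 25740. Avoid both = 170544 − 61880 − 74256 + 25740 = 60148.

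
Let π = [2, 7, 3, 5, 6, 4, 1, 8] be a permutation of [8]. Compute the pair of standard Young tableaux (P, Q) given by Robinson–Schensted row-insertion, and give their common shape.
P = [1, 3, 4, 6, 8] / [2] / [5] / [7];  Q = [1, 2, 4, 5, 8] / [3] / [6] / [7];  common shape = (5, 1, 1, 1)

Row-insert the values π_1, π_2, … into P one at a time, bumping the leftmost entry strictly greater than the inserted value down to the next row. The recording tableau Q records, in position (i, j), the step at which that cell was added to P.
  Insert 2 (step 1): P = [2];  Q = [1]
  Insert 7 (step 2): P = [2, 7];  Q = [1, 2]
  Insert 3 (step 3): P = [2, 3] / [7];  Q = [1, 2] / [3]
  Insert 5 (step 4): P = [2, 3, 5] / [7];  Q = [1, 2, 4] / [3]
  Insert 6 (step 5): P = [2, 3, 5, 6] / [7];  Q = [1, 2, 4, 5] / [3]
  Insert 4 (step 6): P = [2, 3, 4, 6] / [5] / [7];  Q = [1, 2, 4, 5] / [3] / [6]
  Insert 1 (step 7): P = [1, 3, 4, 6] / [2] / [5] / [7];  Q = [1, 2, 4, 5] / [3] / [6] / [7]
  Insert 8 (step 8): P = [1, 3, 4, 6, 8] / [2] / [5] / [7];  Q = [1, 2, 4, 5, 8] / [3] / [6] / [7]
Final shape: (5, 1, 1, 1).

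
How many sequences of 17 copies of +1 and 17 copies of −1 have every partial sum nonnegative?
C_17 = 129644790

These ballot sequences are counted by the Catalan number C_n = (1/(n + 1)) · C(2n, n). For n = 17: C_17 = (1/18) · C(34, 17) = 2333606220/18 = 129644790.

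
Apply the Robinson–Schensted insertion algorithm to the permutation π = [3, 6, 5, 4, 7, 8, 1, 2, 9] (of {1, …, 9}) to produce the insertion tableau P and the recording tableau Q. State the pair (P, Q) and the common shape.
P = [1, 2, 7, 8, 9] / [3, 4] / [5] / [6];  Q = [1, 2, 5, 6, 9] / [3, 8] / [4] / [7];  common shape = (5, 2, 1, 1)

Row-insert the values π_1, π_2, … into P one at a time, bumping the leftmost entry strictly greater than the inserted value down to the next row. The recording tableau Q records, in position (i, j), the step at which that cell was added to P.
  Insert 3 (step 1): P = [3];  Q = [1]
  Insert 6 (step 2): P = [3, 6];  Q = [1, 2]
  Insert 5 (step 3): P = [3, 5] / [6];  Q = [1, 2] / [3]
  Insert 4 (step 4): P = [3, 4] / [5] / [6];  Q = [1, 2] / [3] / [4]
  Insert 7 (step 5): P = [3, 4, 7] / [5] / [6];  Q = [1, 2, 5] / [3] / [4]
  Insert 8 (step 6): P = [3, 4, 7, 8] / [5] / [6];  Q = [1, 2, 5, 6] / [3] / [4]
  Insert 1 (step 7): P = [1, 4, 7, 8] / [3] / [5] / [6];  Q = [1, 2, 5, 6] / [3] / [4] / [7]
  Insert 2 (step 8): P = [1, 2, 7, 8] / [3, 4] / [5] / [6];  Q = [1, 2, 5, 6] / [3, 8] / [4] / [7]
  Insert 9 (step 9): P = [1, 2, 7, 8, 9] / [3, 4] / [5] / [6];  Q = [1, 2, 5, 6, 9] / [3, 8] / [4] / [7]
Final shape: (5, 2, 1, 1).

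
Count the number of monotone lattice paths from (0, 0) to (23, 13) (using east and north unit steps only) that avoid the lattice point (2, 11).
Number of paths = 2310769866

Total paths from (0, 0) to (23, 13): C(36, 23) = 2310789600. Paths through (2, 11): (paths (0, 0) → (2, 11)) × (paths (2, 11) → (23, 13)) = C(13, 2) · C(23, 21) = 78 · 253 = 19734. Avoidance count = 2310789600 − 19734 = 2310769866.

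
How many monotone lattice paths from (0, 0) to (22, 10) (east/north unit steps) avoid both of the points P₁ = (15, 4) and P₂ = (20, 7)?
Number of paths = 51151284

Inclusion–exclusion. Total paths: C(32, 22) = 64512240. Through P₁: C(19, 15)·C(13, 7) = 6651216. Through P₂: C(27, 20)·C(5, 2) = 8880300. Since P₁ is strictly southwest of P₂, a monotone path through both must visit P₁ then P₂; paths through both = C(19, 15)·C(8, 5)·C(5, 2) = 2170560. Avoid both = 64512240 − 6651216 − 8880300 + 2170560 = 51151284.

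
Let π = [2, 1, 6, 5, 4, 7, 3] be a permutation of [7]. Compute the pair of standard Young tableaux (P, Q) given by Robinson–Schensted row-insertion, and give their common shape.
P = [1, 3, 7] / [2, 4] / [5] / [6];  Q = [1, 3, 6] / [2, 4] / [5] / [7];  common shape = (3, 2, 1, 1)

Row-insert the values π_1, π_2, … into P one at a time, bumping the leftmost entry strictly greater than the inserted value down to the next row. The recording tableau Q records, in position (i, j), the step at which that cell was added to P.
  Insert 2 (step 1): P = [2];  Q = [1]
  Insert 1 (step 2): P = [1] / [2];  Q = [1] / [2]
  Insert 6 (step 3): P = [1, 6] / [2];  Q = [1, 3] / [2]
  Insert 5 (step 4): P = [1, 5] / [2, 6];  Q = [1, 3] / [2, 4]
  Insert 4 (step 5): P = [1, 4] / [2, 5] / [6];  Q = [1, 3] / [2, 4] / [5]
  Insert 7 (step 6): P = [1, 4, 7] / [2, 5] / [6];  Q = [1, 3, 6] / [2, 4] / [5]
  Insert 3 (step 7): P = [1, 3, 7] / [2, 4] / [5] / [6];  Q = [1, 3, 6] / [2, 4] / [5] / [7]
Final shape: (3, 2, 1, 1).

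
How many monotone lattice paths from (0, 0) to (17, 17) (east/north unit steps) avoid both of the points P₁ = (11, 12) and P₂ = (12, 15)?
Number of paths = 1457459676

Inclusion–exclusion. Total paths: C(34, 17) = 2333606220. Through P₁: C(23, 11)·C(11, 6) = 624660036. Through P₂: C(27, 12)·C(7, 5) = 365061060. Since P₁ is strictly southwest of P₂, a monotone path through both must visit P₁ then P₂; paths through both = C(23, 11)·C(4, 1)·C(7, 5) = 113574552. Avoid both = 2333606220 − 624660036 − 365061060 + 113574552 = 1457459676.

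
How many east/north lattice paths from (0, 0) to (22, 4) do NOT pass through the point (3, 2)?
Number of paths = 12850

Total paths from (0, 0) to (22, 4): C(26, 22) = 14950. Paths through (3, 2): (paths (0, 0) → (3, 2)) × (paths (3, 2) → (22, 4)) = C(5, 3) · C(21, 19) = 10 · 210 = 2100. Avoidance count = 14950 − 2100 = 12850.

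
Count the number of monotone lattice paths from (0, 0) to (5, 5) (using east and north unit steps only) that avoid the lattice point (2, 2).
Number of paths = 132

Total paths from (0, 0) to (5, 5): C(10, 5) = 252. Paths through (2, 2): (paths (0, 0) → (2, 2)) × (paths (2, 2) → (5, 5)) = C(4, 2) · C(6, 3) = 6 · 20 = 120. Avoidance count = 252 − 120 = 132.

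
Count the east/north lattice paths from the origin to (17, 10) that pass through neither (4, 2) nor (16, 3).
Number of paths = 5377743

Inclusion–exclusion. Total paths: C(27, 17) = 8436285. Through P₁: C(6, 4)·C(21, 13) = 3052350. Through P₂: C(19, 16)·C(8, 1) = 7752. Since P₁ is strictly southwest of P₂, a monotone path through both must visit P₁ then P₂; paths through both = C(6, 4)·C(13, 12)·C(8, 1) = 1560. Avoid both = 8436285 − 3052350 − 7752 + 1560 = 5377743.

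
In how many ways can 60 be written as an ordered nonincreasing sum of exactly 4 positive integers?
p(60, 4 parts) = 1575

Partitions of n into exactly k parts are in bijection with partitions of n − k into at most k parts (subtract 1 from each part). So p(60, exactly 4) = p(56, parts ≤ 4). Computing via the recurrence p(m, j) = p(m, j−1) + p(m−j, j) gives 1575.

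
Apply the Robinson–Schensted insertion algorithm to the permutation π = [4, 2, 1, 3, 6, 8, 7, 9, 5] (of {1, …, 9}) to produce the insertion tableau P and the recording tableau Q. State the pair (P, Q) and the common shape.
P = [1, 3, 5, 7, 9] / [2, 6] / [4, 8];  Q = [1, 4, 5, 6, 8] / [2, 7] / [3, 9];  common shape = (5, 2, 2)

Row-insert the values π_1, π_2, … into P one at a time, bumping the leftmost entry strictly greater than the inserted value down to the next row. The recording tableau Q records, in position (i, j), the step at which that cell was added to P.
  Insert 4 (step 1): P = [4];  Q = [1]
  Insert 2 (step 2): P = [2] / [4];  Q = [1] / [2]
  Insert 1 (step 3): P = [1] / [2] / [4];  Q = [1] / [2] / [3]
  Insert 3 (step 4): P = [1, 3] / [2] / [4];  Q = [1, 4] / [2] / [3]
  Insert 6 (step 5): P = [1, 3, 6] / [2] / [4];  Q = [1, 4, 5] / [2] / [3]
  Insert 8 (step 6): P = [1, 3, 6, 8] / [2] / [4];  Q = [1, 4, 5, 6] / [2] / [3]
  Insert 7 (step 7): P = [1, 3, 6, 7] / [2, 8] / [4];  Q = [1, 4, 5, 6] / [2, 7] / [3]
  Insert 9 (step 8): P = [1, 3, 6, 7, 9] / [2, 8] / [4];  Q = [1, 4, 5, 6, 8] / [2, 7] / [3]
  Insert 5 (step 9): P = [1, 3, 5, 7, 9] / [2, 6] / [4, 8];  Q = [1, 4, 5, 6, 8] / [2, 7] / [3, 9]
Final shape: (5, 2, 2).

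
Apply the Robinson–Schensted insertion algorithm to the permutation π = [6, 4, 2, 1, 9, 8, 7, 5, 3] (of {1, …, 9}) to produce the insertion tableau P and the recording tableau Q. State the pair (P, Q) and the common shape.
P = [1, 3] / [2, 5] / [4, 7] / [6, 8] / [9];  Q = [1, 5] / [2, 6] / [3, 7] / [4, 8] / [9];  common shape = (2, 2, 2, 2, 1)

Row-insert the values π_1, π_2, … into P one at a time, bumping the leftmost entry strictly greater than the inserted value down to the next row. The recording tableau Q records, in position (i, j), the step at which that cell was added to P.
  Insert 6 (step 1): P = [6];  Q = [1]
  Insert 4 (step 2): P = [4] / [6];  Q = [1] / [2]
  Insert 2 (step 3): P = [2] / [4] / [6];  Q = [1] / [2] / [3]
  Insert 1 (step 4): P = [1] / [2] / [4] / [6];  Q = [1] / [2] / [3] / [4]
  Insert 9 (step 5): P = [1, 9] / [2] / [4] / [6];  Q = [1, 5] / [2] / [3] / [4]
  Insert 8 (step 6): P = [1, 8] / [2, 9] / [4] / [6];  Q = [1, 5] / [2, 6] / [3] / [4]
  Insert 7 (step 7): P = [1, 7] / [2, 8] / [4, 9] / [6];  Q = [1, 5] / [2, 6] / [3, 7] / [4]
  Insert 5 (step 8): P = [1, 5] / [2, 7] / [4, 8] / [6, 9];  Q = [1, 5] / [2, 6] / [3, 7] / [4, 8]
  Insert 3 (step 9): P = [1, 3] / [2, 5] / [4, 7] / [6, 8] / [9];  Q = [1, 5] / [2, 6] / [3, 7] / [4, 8] / [9]
Final shape: (2, 2, 2, 2, 1).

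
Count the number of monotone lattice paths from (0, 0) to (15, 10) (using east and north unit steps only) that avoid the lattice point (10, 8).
Number of paths = 2349842

Total paths from (0, 0) to (15, 10): C(25, 15) = 3268760. Paths through (10, 8): (paths (0, 0) → (10, 8)) × (paths (10, 8) → (15, 10)) = C(18, 10) · C(7, 5) = 43758 · 21 = 918918. Avoidance count = 3268760 − 918918 = 2349842.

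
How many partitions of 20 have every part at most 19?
p(20, parts ≤ 19) = 626

Use the recurrence p(n, m) = p(n, m−1) + p(n−m, m): either the largest part is < m (count p(n, m−1)) or the largest part is exactly m (remove one copy of m, count p(n−m, m)). With p(0, ·) = 1 this gives p(20, parts ≤ 19) = 626. (By conjugating Young diagrams, this also counts partitions of 20 into at most 19 parts.)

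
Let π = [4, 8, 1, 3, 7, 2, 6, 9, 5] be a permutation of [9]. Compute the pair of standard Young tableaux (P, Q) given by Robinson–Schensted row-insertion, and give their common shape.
P = [1, 2, 5, 9] / [3, 6] / [4, 7] / [8];  Q = [1, 2, 5, 8] / [3, 4] / [6, 7] / [9];  common shape = (4, 2, 2, 1)

Row-insert the values π_1, π_2, … into P one at a time, bumping the leftmost entry strictly greater than the inserted value down to the next row. The recording tableau Q records, in position (i, j), the step at which that cell was added to P.
  Insert 4 (step 1): P = [4];  Q = [1]
  Insert 8 (step 2): P = [4, 8];  Q = [1, 2]
  Insert 1 (step 3): P = [1, 8] / [4];  Q = [1, 2] / [3]
  Insert 3 (step 4): P = [1, 3] / [4, 8];  Q = [1, 2] / [3, 4]
  Insert 7 (step 5): P = [1, 3, 7] / [4, 8];  Q = [1, 2, 5] / [3, 4]
  Insert 2 (step 6): P = [1, 2, 7] / [3, 8] / [4];  Q = [1, 2, 5] / [3, 4] / [6]
  Insert 6 (step 7): P = [1, 2, 6] / [3, 7] / [4, 8];  Q = [1, 2, 5] / [3, 4] / [6, 7]
  Insert 9 (step 8): P = [1, 2, 6, 9] / [3, 7] / [4, 8];  Q = [1, 2, 5, 8] / [3, 4] / [6, 7]
  Insert 5 (step 9): P = [1, 2, 5, 9] / [3, 6] / [4, 7] / [8];  Q = [1, 2, 5, 8] / [3, 4] / [6, 7] / [9]
Final shape: (4, 2, 2, 1).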